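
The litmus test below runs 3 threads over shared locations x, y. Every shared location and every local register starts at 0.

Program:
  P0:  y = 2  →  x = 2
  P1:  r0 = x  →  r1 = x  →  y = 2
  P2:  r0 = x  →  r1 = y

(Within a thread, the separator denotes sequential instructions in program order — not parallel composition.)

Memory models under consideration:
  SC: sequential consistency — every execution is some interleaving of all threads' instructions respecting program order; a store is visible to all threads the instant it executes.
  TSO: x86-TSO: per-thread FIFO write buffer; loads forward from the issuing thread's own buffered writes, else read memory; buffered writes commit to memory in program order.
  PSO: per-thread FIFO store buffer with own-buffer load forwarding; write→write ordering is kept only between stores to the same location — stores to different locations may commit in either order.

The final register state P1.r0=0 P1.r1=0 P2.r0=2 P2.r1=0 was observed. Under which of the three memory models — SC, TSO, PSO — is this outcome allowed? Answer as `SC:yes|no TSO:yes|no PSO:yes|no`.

outcome vector order: (P1.r0,P1.r1,P2.r0,P2.r1)
under SC → 0/0/0/0, 0/0/0/2, 0/0/2/2, 0/2/0/0, 0/2/0/2, 0/2/2/2, 2/2/0/0, 2/2/0/2, 2/2/2/2
under TSO → 0/0/0/0, 0/0/0/2, 0/0/2/2, 0/2/0/0, 0/2/0/2, 0/2/2/2, 2/2/0/0, 2/2/0/2, 2/2/2/2
under PSO → 0/0/0/0, 0/0/0/2, 0/0/2/0, 0/0/2/2, 0/2/0/0, 0/2/0/2, 0/2/2/0, 0/2/2/2, 2/2/0/0, 2/2/0/2, 2/2/2/0, 2/2/2/2
target 0/0/2/0 ∈ {PSO}

SC:no TSO:no PSO:yes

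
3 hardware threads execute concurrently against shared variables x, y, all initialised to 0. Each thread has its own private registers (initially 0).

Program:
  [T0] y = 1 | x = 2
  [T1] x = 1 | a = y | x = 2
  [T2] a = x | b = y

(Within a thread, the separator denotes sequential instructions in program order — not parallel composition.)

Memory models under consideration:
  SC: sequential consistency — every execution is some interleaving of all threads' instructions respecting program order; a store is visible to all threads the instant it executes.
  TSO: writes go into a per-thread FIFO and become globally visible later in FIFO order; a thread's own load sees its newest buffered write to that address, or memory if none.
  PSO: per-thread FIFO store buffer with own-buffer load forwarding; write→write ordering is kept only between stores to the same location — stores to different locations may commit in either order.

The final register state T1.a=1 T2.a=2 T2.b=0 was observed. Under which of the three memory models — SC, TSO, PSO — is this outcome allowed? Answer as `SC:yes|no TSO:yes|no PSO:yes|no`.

SC:no TSO:no PSO:yes

outcome vector order: (T1.a,T2.a,T2.b)
SC: 11 outcomes — {<0 0 0>, <0 0 1>, <0 1 0>, <0 1 1>, <0 2 0>, <0 2 1>, <1 0 0>, <1 0 1>, <1 1 0>, <1 1 1>, <1 2 1>}
TSO: 11 outcomes — {<0 0 0>, <0 0 1>, <0 1 0>, <0 1 1>, <0 2 0>, <0 2 1>, <1 0 0>, <1 0 1>, <1 1 0>, <1 1 1>, <1 2 1>}
PSO: 12 outcomes — {<0 0 0>, <0 0 1>, <0 1 0>, <0 1 1>, <0 2 0>, <0 2 1>, <1 0 0>, <1 0 1>, <1 1 0>, <1 1 1>, <1 2 0>, <1 2 1>}
target <1 2 0> ∈ {PSO}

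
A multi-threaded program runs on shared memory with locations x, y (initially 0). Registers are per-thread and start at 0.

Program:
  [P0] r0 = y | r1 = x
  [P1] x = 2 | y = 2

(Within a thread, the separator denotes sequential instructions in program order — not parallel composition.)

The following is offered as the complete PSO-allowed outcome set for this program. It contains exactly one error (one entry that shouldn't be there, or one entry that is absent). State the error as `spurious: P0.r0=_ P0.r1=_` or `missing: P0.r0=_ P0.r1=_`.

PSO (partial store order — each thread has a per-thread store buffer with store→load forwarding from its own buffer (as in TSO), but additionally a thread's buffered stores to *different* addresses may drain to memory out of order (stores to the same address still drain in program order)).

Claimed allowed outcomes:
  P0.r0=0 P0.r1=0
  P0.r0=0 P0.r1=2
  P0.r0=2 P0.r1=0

missing: P0.r0=2 P0.r1=2

outcome vector order: (P0.r0,P0.r1)
PSO (4): 0/0, 0/2, 2/0, 2/2
PSO∖claimed = {2/2}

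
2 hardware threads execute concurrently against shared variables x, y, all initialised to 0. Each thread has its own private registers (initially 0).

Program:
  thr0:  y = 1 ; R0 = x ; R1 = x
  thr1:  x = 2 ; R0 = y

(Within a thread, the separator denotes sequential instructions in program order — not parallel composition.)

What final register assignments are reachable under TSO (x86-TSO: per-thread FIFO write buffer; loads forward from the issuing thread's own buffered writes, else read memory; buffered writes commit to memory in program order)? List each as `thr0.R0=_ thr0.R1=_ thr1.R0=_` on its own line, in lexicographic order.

thr0.R0=0 thr0.R1=0 thr1.R0=0
thr0.R0=0 thr0.R1=0 thr1.R0=1
thr0.R0=0 thr0.R1=2 thr1.R0=0
thr0.R0=0 thr0.R1=2 thr1.R0=1
thr0.R0=2 thr0.R1=2 thr1.R0=0
thr0.R0=2 thr0.R1=2 thr1.R0=1

outcome vector order: (thr0.R0,thr0.R1,thr1.R0)
|TSO outcomes| = 6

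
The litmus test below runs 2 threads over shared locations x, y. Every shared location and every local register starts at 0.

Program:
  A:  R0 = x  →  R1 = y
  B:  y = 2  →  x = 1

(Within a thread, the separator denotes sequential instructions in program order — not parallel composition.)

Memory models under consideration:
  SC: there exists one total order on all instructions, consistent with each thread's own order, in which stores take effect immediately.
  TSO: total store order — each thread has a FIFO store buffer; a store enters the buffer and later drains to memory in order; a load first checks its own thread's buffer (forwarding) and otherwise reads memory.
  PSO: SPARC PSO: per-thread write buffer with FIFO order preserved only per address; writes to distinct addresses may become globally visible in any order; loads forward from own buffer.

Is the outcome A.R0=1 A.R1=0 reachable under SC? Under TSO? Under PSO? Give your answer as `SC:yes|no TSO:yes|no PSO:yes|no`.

SC:no TSO:no PSO:yes

outcome vector order: (A.R0,A.R1)
SC (3): 00, 02, 12
TSO (3): 00, 02, 12
PSO (4): 00, 02, 10, 12
target 10 ∈ {PSO}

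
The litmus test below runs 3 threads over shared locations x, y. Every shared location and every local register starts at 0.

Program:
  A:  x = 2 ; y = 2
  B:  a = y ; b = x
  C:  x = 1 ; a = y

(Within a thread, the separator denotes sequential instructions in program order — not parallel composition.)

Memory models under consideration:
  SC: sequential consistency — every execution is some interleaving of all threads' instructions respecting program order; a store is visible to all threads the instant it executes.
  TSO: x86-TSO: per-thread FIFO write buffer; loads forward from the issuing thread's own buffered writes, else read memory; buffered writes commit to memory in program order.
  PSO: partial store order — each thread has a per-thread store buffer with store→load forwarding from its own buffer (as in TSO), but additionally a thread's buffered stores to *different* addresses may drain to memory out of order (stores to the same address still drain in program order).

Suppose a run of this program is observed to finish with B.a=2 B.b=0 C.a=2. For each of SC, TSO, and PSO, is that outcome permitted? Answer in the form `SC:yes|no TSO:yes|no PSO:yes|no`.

SC:no TSO:no PSO:yes

outcome vector order: (B.a,B.b,C.a)
SC: 10 outcomes — {000 002 010 012 020 022 210 212 220 222}
TSO: 10 outcomes — {000 002 010 012 020 022 210 212 220 222}
PSO: 12 outcomes — {000 002 010 012 020 022 200 202 210 212 220 222}
target 202 ∈ {PSO}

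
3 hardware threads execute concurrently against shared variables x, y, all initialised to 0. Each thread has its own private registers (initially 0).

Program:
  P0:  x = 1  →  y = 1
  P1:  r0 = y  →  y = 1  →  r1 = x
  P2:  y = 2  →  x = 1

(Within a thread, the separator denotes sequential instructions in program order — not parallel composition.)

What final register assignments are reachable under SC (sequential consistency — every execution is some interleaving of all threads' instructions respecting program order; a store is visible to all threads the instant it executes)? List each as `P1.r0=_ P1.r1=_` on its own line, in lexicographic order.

P1.r0=0 P1.r1=0
P1.r0=0 P1.r1=1
P1.r0=1 P1.r1=1
P1.r0=2 P1.r1=0
P1.r0=2 P1.r1=1

outcome vector order: (P1.r0,P1.r1)
|SC outcomes| = 5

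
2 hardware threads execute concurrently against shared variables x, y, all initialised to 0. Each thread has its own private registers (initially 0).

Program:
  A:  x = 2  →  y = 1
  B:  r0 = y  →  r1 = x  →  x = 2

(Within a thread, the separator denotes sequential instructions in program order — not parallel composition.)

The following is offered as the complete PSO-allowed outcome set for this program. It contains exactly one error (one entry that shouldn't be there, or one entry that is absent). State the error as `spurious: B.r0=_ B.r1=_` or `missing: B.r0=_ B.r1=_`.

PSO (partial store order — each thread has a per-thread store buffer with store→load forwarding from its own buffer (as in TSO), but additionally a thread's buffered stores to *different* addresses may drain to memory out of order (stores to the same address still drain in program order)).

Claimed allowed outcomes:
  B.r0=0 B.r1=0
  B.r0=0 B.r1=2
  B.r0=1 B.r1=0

missing: B.r0=1 B.r1=2

outcome vector order: (B.r0,B.r1)
[PSO] allowed = {<0 0> <0 2> <1 0> <1 2>}
PSO∖claimed = {<1 2>}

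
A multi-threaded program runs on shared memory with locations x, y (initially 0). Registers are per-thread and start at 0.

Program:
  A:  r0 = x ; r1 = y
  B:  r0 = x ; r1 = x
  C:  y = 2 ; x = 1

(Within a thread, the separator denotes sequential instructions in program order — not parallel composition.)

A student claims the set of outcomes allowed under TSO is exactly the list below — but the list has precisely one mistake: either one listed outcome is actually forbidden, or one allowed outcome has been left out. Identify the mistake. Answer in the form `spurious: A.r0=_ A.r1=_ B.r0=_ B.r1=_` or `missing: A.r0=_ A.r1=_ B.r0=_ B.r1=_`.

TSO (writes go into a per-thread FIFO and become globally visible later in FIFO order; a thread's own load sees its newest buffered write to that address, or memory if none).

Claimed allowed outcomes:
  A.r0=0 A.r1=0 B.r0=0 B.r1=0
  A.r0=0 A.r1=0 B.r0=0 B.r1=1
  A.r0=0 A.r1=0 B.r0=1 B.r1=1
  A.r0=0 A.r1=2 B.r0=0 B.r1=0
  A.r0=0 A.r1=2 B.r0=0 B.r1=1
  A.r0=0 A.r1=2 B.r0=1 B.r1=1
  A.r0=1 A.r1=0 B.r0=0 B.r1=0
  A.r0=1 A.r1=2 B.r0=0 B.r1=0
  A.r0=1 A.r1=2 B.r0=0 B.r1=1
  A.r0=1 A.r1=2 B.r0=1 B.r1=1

outcome vector order: (A.r0,A.r1,B.r0,B.r1)
[TSO] allowed = {(0,0,0,0); (0,0,0,1); (0,0,1,1); (0,2,0,0); (0,2,0,1); (0,2,1,1); (1,2,0,0); (1,2,0,1); (1,2,1,1)}
claimed∖TSO = {(1,0,0,0)}

spurious: A.r0=1 A.r1=0 B.r0=0 B.r1=0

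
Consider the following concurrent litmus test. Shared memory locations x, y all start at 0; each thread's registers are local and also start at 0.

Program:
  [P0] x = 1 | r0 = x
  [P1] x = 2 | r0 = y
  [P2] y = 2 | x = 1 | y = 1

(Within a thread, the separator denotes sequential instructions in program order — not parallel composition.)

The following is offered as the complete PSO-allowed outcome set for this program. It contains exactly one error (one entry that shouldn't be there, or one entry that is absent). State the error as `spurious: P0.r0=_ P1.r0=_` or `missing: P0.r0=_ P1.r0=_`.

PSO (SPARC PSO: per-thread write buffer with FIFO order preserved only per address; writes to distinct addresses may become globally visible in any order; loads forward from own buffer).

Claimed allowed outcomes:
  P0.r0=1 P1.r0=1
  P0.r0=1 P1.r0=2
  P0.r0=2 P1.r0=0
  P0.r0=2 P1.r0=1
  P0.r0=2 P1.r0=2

outcome vector order: (P0.r0,P1.r0)
[PSO] allowed = {<1 0>, <1 1>, <1 2>, <2 0>, <2 1>, <2 2>}
PSO∖claimed = {<1 0>}

missing: P0.r0=1 P1.r0=0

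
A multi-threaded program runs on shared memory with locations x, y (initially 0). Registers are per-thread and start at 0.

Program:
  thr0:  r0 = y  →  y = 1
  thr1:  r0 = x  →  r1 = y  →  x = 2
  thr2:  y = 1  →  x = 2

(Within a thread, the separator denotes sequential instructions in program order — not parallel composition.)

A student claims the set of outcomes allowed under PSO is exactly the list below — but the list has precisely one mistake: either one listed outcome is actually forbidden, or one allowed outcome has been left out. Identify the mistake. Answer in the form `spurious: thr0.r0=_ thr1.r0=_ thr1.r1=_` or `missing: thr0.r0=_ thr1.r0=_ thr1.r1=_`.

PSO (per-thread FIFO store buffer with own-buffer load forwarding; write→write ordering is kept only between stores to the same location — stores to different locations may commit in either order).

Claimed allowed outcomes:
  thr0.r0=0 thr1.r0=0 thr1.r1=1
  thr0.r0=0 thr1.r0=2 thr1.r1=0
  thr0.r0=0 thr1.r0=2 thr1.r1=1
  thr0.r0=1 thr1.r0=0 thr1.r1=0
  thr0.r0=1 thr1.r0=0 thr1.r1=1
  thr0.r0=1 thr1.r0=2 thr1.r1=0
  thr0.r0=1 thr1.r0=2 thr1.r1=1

missing: thr0.r0=0 thr1.r0=0 thr1.r1=0

outcome vector order: (thr0.r0,thr1.r0,thr1.r1)
PSO: 8 outcomes — {(0,0,0) (0,0,1) (0,2,0) (0,2,1) (1,0,0) (1,0,1) (1,2,0) (1,2,1)}
PSO∖claimed = {(0,0,0)}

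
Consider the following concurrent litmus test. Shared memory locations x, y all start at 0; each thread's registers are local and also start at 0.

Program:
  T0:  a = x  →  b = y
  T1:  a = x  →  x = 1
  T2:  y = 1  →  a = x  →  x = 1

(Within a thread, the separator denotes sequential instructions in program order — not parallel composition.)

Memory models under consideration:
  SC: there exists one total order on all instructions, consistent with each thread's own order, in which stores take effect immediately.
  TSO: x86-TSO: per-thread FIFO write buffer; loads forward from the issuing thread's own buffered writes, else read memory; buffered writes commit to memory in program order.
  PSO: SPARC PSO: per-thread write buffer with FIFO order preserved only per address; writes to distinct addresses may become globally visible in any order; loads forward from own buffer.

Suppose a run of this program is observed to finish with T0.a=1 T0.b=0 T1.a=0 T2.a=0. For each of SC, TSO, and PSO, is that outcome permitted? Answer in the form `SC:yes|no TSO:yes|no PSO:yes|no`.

outcome vector order: (T0.a,T0.b,T1.a,T2.a)
under SC → 0/0/0/0; 0/0/0/1; 0/0/1/0; 0/1/0/0; 0/1/0/1; 0/1/1/0; 1/0/0/1; 1/1/0/0; 1/1/0/1; 1/1/1/0
under TSO → 0/0/0/0; 0/0/0/1; 0/0/1/0; 0/1/0/0; 0/1/0/1; 0/1/1/0; 1/0/0/0; 1/0/0/1; 1/1/0/0; 1/1/0/1; 1/1/1/0
under PSO → 0/0/0/0; 0/0/0/1; 0/0/1/0; 0/1/0/0; 0/1/0/1; 0/1/1/0; 1/0/0/0; 1/0/0/1; 1/0/1/0; 1/1/0/0; 1/1/0/1; 1/1/1/0
target 1/0/0/0 ∈ {TSO,PSO}

SC:no TSO:yes PSO:yes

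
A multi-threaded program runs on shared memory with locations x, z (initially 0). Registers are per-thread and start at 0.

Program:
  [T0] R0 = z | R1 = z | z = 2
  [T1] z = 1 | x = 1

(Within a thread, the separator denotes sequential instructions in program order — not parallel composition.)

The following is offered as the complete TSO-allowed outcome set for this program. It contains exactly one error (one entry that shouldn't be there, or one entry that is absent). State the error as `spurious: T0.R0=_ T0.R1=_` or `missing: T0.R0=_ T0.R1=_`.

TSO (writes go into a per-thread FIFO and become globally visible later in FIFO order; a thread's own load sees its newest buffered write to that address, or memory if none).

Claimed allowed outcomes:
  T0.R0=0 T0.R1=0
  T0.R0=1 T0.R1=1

missing: T0.R0=0 T0.R1=1

outcome vector order: (T0.R0,T0.R1)
TSO (3): 00, 01, 11
TSO∖claimed = {01}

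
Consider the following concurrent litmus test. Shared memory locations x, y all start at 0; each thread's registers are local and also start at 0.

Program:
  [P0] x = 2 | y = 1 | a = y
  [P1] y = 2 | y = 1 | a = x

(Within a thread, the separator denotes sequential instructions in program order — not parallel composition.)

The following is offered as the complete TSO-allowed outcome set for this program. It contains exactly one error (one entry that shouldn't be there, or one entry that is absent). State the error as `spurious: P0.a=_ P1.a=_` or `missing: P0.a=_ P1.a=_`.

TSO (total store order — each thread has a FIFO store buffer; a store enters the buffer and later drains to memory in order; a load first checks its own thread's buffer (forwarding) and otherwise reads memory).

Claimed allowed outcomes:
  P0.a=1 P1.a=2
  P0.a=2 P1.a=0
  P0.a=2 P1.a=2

missing: P0.a=1 P1.a=0

outcome vector order: (P0.a,P1.a)
TSO (4): <1 0>; <1 2>; <2 0>; <2 2>
TSO∖claimed = {<1 0>}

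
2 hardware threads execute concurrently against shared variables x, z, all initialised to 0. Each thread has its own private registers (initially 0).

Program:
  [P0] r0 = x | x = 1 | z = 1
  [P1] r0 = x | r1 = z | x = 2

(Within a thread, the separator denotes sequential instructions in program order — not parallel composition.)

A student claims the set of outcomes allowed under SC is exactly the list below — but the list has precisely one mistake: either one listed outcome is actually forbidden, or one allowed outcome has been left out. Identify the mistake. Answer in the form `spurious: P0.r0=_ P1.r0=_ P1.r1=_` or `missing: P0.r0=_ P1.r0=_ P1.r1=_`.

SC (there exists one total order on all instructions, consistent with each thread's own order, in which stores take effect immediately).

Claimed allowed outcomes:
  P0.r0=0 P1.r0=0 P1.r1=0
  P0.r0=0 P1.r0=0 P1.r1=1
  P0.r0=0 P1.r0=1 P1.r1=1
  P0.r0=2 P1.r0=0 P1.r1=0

outcome vector order: (P0.r0,P1.r0,P1.r1)
SC (5): 000 001 010 011 200
SC∖claimed = {010}

missing: P0.r0=0 P1.r0=1 P1.r1=0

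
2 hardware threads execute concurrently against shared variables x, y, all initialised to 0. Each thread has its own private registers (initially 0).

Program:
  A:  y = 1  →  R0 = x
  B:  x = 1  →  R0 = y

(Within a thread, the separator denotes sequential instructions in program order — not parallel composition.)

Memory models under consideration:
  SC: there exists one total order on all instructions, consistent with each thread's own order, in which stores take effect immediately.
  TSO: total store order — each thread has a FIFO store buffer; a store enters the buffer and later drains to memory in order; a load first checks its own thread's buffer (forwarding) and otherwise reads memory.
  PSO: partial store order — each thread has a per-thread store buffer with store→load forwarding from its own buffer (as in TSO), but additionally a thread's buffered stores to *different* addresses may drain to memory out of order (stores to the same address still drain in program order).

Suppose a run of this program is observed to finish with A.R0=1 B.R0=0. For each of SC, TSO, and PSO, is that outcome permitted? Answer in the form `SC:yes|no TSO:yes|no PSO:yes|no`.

SC:yes TSO:yes PSO:yes

outcome vector order: (A.R0,B.R0)
SC (3): 0/1; 1/0; 1/1
TSO (4): 0/0; 0/1; 1/0; 1/1
PSO (4): 0/0; 0/1; 1/0; 1/1
target 1/0 ∈ {SC,TSO,PSO}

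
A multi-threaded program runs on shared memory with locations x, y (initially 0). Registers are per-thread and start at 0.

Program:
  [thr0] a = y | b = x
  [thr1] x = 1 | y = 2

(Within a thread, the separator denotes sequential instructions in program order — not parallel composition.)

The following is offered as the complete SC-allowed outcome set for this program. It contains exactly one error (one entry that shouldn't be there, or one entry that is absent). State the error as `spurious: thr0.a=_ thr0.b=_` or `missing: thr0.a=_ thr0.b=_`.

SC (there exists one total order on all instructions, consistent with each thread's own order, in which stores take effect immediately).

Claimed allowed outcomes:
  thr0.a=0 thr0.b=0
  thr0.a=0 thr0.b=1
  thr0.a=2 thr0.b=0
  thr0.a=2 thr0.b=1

outcome vector order: (thr0.a,thr0.b)
SC (3): 00; 01; 21
claimed∖SC = {20}

spurious: thr0.a=2 thr0.b=0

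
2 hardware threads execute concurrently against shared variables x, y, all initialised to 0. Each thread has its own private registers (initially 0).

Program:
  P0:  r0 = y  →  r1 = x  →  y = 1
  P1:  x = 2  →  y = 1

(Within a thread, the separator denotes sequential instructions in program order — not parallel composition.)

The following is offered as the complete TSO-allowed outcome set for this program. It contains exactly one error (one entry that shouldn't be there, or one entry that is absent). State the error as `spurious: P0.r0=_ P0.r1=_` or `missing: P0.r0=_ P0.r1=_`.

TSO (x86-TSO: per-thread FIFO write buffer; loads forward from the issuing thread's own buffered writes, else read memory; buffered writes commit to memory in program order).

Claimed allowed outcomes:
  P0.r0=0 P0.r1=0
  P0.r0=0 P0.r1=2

missing: P0.r0=1 P0.r1=2

outcome vector order: (P0.r0,P0.r1)
TSO: 3 outcomes — {00 02 12}
TSO∖claimed = {12}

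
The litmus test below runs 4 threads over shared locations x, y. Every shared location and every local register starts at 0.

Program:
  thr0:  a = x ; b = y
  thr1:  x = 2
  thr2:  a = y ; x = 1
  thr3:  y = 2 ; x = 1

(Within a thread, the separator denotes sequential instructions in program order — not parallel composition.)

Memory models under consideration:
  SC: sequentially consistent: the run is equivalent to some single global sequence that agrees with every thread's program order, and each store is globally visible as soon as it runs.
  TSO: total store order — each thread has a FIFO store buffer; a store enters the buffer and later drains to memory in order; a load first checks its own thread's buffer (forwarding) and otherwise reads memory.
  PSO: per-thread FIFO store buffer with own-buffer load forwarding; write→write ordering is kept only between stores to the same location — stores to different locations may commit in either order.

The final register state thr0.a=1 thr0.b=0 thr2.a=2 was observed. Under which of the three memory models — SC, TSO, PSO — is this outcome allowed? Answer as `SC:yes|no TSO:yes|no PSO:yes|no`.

SC:no TSO:no PSO:yes

outcome vector order: (thr0.a,thr0.b,thr2.a)
under SC → <0 0 0>; <0 0 2>; <0 2 0>; <0 2 2>; <1 0 0>; <1 2 0>; <1 2 2>; <2 0 0>; <2 0 2>; <2 2 0>; <2 2 2>
under TSO → <0 0 0>; <0 0 2>; <0 2 0>; <0 2 2>; <1 0 0>; <1 2 0>; <1 2 2>; <2 0 0>; <2 0 2>; <2 2 0>; <2 2 2>
under PSO → <0 0 0>; <0 0 2>; <0 2 0>; <0 2 2>; <1 0 0>; <1 0 2>; <1 2 0>; <1 2 2>; <2 0 0>; <2 0 2>; <2 2 0>; <2 2 2>
target <1 0 2> ∈ {PSO}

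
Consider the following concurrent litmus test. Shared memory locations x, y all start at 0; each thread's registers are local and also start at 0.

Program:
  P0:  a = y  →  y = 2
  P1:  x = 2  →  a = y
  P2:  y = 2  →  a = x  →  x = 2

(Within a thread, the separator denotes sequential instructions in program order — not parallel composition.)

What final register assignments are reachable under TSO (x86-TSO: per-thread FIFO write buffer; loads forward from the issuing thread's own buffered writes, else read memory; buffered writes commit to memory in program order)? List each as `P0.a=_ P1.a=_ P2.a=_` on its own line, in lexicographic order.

outcome vector order: (P0.a,P1.a,P2.a)
|TSO outcomes| = 8

P0.a=0 P1.a=0 P2.a=0
P0.a=0 P1.a=0 P2.a=2
P0.a=0 P1.a=2 P2.a=0
P0.a=0 P1.a=2 P2.a=2
P0.a=2 P1.a=0 P2.a=0
P0.a=2 P1.a=0 P2.a=2
P0.a=2 P1.a=2 P2.a=0
P0.a=2 P1.a=2 P2.a=2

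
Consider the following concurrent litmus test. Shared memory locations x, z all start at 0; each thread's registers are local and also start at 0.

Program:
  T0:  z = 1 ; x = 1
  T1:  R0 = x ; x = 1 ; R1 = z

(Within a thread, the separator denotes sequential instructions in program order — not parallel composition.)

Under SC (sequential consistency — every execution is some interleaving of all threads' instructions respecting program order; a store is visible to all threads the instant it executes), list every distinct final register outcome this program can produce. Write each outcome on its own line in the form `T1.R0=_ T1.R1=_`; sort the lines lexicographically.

T1.R0=0 T1.R1=0
T1.R0=0 T1.R1=1
T1.R0=1 T1.R1=1

outcome vector order: (T1.R0,T1.R1)
|SC outcomes| = 3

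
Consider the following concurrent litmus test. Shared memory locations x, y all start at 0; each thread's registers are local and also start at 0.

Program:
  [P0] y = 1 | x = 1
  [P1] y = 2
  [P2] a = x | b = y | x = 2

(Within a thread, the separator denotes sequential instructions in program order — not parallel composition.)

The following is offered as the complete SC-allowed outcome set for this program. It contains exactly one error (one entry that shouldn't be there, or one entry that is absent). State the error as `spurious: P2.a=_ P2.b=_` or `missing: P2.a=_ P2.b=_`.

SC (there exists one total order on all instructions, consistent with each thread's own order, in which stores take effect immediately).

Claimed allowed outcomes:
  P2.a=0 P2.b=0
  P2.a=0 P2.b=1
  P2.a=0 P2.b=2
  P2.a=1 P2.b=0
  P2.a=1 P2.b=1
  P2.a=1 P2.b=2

outcome vector order: (P2.a,P2.b)
[SC] allowed = {(0,0) (0,1) (0,2) (1,1) (1,2)}
claimed∖SC = {(1,0)}

spurious: P2.a=1 P2.b=0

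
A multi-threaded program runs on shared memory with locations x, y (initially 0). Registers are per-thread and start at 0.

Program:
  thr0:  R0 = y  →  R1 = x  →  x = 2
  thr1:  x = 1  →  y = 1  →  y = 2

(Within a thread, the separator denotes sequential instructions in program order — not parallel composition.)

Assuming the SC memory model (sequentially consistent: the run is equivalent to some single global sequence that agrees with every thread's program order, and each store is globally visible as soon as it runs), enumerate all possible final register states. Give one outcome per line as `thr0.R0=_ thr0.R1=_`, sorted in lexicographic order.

thr0.R0=0 thr0.R1=0
thr0.R0=0 thr0.R1=1
thr0.R0=1 thr0.R1=1
thr0.R0=2 thr0.R1=1

outcome vector order: (thr0.R0,thr0.R1)
|SC outcomes| = 4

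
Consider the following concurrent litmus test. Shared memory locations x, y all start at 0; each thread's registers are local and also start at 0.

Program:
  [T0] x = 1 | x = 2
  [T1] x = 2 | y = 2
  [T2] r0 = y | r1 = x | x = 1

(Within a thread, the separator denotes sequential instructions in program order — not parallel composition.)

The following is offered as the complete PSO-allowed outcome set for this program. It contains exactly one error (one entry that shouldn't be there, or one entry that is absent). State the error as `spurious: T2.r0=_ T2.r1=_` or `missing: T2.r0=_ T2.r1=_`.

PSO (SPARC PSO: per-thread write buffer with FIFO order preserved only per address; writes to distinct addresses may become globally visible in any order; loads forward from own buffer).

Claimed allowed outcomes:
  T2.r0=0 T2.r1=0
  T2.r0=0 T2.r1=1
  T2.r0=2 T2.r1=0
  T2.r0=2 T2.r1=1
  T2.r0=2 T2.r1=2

outcome vector order: (T2.r0,T2.r1)
PSO (6): 0/0; 0/1; 0/2; 2/0; 2/1; 2/2
PSO∖claimed = {0/2}

missing: T2.r0=0 T2.r1=2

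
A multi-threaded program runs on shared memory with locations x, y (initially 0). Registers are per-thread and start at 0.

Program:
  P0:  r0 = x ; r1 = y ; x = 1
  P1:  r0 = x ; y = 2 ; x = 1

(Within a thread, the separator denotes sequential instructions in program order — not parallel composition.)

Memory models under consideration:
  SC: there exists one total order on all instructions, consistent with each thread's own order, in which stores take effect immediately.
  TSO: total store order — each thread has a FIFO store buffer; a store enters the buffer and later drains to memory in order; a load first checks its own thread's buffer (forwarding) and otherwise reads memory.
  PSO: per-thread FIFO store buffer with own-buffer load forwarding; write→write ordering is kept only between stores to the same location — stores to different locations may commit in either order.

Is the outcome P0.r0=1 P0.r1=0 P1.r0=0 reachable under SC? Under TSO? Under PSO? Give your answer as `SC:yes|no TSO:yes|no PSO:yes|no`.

outcome vector order: (P0.r0,P0.r1,P1.r0)
SC: 4 outcomes — {000, 001, 020, 120}
TSO: 4 outcomes — {000, 001, 020, 120}
PSO: 5 outcomes — {000, 001, 020, 100, 120}
target 100 ∈ {PSO}

SC:no TSO:no PSO:yes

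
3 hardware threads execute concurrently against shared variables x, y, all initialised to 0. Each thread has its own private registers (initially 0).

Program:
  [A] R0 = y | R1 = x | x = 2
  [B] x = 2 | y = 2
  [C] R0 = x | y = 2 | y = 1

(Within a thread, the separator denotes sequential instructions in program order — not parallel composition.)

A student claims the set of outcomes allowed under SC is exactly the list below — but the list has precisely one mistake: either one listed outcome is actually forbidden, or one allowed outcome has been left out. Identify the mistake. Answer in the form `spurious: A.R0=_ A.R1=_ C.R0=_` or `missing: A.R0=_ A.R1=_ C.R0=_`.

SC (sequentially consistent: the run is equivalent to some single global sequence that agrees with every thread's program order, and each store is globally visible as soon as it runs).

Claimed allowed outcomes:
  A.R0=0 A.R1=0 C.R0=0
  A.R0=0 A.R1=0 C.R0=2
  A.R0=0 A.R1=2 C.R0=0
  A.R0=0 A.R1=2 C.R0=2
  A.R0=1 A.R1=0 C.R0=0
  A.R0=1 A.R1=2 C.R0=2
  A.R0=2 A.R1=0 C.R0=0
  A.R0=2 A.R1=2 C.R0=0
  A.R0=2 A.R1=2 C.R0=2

outcome vector order: (A.R0,A.R1,C.R0)
SC: 10 outcomes — {000, 002, 020, 022, 100, 120, 122, 200, 220, 222}
SC∖claimed = {120}

missing: A.R0=1 A.R1=2 C.R0=0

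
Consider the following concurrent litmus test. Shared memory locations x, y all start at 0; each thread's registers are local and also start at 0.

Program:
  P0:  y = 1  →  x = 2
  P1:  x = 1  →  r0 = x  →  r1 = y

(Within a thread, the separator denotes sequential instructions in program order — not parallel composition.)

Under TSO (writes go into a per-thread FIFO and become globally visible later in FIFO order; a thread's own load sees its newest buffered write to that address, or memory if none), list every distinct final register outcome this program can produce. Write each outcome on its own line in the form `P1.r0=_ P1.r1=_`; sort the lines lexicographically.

P1.r0=1 P1.r1=0
P1.r0=1 P1.r1=1
P1.r0=2 P1.r1=1

outcome vector order: (P1.r0,P1.r1)
|TSO outcomes| = 3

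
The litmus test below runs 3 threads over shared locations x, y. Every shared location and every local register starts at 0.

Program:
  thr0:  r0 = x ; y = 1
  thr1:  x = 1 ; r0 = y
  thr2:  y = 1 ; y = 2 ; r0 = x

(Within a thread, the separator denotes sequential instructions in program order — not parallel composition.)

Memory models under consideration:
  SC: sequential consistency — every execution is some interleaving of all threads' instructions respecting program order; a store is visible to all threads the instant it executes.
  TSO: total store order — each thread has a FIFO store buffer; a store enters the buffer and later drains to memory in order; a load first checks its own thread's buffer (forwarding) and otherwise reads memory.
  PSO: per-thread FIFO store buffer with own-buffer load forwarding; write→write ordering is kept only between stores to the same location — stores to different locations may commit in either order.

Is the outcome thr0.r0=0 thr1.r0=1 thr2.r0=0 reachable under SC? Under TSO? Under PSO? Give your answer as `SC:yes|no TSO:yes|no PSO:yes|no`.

SC:yes TSO:yes PSO:yes

outcome vector order: (thr0.r0,thr1.r0,thr2.r0)
SC: 10 outcomes — {001; 010; 011; 020; 021; 101; 110; 111; 120; 121}
TSO: 12 outcomes — {000; 001; 010; 011; 020; 021; 100; 101; 110; 111; 120; 121}
PSO: 12 outcomes — {000; 001; 010; 011; 020; 021; 100; 101; 110; 111; 120; 121}
target 010 ∈ {SC,TSO,PSO}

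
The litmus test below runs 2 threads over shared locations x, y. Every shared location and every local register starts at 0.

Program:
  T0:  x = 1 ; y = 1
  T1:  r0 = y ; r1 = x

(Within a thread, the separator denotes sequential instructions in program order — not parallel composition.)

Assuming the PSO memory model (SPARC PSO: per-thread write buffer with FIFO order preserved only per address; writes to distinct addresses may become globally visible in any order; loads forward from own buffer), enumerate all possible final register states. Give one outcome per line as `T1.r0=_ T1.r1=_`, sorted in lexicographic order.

outcome vector order: (T1.r0,T1.r1)
|PSO outcomes| = 4

T1.r0=0 T1.r1=0
T1.r0=0 T1.r1=1
T1.r0=1 T1.r1=0
T1.r0=1 T1.r1=1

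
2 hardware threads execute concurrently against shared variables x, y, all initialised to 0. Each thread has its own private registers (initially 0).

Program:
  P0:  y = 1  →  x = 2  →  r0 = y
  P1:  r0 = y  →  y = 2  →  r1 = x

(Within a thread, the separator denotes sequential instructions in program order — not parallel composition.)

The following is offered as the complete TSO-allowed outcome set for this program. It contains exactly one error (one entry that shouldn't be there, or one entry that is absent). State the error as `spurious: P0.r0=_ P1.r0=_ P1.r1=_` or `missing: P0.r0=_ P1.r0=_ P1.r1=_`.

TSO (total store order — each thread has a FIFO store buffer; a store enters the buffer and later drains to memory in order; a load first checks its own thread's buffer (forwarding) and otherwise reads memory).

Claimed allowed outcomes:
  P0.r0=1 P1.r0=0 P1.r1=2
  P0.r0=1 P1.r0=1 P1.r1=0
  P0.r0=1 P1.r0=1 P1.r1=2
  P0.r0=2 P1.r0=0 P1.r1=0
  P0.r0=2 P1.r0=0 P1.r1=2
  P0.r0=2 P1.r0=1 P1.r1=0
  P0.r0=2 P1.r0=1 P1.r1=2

outcome vector order: (P0.r0,P1.r0,P1.r1)
[TSO] allowed = {<1 0 0>; <1 0 2>; <1 1 0>; <1 1 2>; <2 0 0>; <2 0 2>; <2 1 0>; <2 1 2>}
TSO∖claimed = {<1 0 0>}

missing: P0.r0=1 P1.r0=0 P1.r1=0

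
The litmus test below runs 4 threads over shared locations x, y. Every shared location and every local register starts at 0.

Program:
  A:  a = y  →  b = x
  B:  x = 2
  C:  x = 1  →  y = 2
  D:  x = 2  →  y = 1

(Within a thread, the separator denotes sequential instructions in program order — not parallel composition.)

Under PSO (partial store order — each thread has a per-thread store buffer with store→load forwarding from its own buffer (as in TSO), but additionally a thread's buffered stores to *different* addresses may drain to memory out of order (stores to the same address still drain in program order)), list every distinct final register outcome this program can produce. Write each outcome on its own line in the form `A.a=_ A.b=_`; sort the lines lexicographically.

A.a=0 A.b=0
A.a=0 A.b=1
A.a=0 A.b=2
A.a=1 A.b=0
A.a=1 A.b=1
A.a=1 A.b=2
A.a=2 A.b=0
A.a=2 A.b=1
A.a=2 A.b=2

outcome vector order: (A.a,A.b)
|PSO outcomes| = 9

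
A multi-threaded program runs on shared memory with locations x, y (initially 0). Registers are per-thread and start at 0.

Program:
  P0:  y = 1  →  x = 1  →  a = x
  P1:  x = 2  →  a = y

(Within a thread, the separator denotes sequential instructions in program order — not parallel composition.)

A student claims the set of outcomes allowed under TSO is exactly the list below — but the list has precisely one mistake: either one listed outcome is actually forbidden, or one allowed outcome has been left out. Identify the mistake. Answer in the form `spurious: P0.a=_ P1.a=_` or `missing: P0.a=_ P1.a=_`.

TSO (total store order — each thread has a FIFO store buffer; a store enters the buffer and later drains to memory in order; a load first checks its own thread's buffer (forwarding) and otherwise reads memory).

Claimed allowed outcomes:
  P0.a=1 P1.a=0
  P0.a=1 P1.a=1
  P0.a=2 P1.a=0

outcome vector order: (P0.a,P1.a)
TSO (4): (1,0) (1,1) (2,0) (2,1)
TSO∖claimed = {(2,1)}

missing: P0.a=2 P1.a=1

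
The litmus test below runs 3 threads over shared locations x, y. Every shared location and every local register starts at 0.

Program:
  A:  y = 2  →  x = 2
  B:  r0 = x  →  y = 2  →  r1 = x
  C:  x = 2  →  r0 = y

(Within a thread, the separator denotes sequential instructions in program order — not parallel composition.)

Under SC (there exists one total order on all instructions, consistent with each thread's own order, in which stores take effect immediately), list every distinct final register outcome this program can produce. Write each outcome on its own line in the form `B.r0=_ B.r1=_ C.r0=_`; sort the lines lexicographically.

outcome vector order: (B.r0,B.r1,C.r0)
|SC outcomes| = 5

B.r0=0 B.r1=0 C.r0=2
B.r0=0 B.r1=2 C.r0=0
B.r0=0 B.r1=2 C.r0=2
B.r0=2 B.r1=2 C.r0=0
B.r0=2 B.r1=2 C.r0=2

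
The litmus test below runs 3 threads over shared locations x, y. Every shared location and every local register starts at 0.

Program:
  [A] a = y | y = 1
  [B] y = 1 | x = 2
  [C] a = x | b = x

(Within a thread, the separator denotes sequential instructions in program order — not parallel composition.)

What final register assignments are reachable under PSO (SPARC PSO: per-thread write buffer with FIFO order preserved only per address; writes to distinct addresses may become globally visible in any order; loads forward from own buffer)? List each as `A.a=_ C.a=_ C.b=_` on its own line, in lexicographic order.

A.a=0 C.a=0 C.b=0
A.a=0 C.a=0 C.b=2
A.a=0 C.a=2 C.b=2
A.a=1 C.a=0 C.b=0
A.a=1 C.a=0 C.b=2
A.a=1 C.a=2 C.b=2

outcome vector order: (A.a,C.a,C.b)
|PSO outcomes| = 6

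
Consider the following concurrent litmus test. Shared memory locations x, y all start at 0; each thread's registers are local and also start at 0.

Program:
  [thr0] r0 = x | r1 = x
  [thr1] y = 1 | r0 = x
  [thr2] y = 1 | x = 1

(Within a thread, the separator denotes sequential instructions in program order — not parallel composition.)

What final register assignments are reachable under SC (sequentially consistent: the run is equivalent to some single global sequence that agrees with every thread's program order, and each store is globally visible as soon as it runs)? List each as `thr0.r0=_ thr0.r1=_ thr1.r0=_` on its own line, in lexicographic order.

outcome vector order: (thr0.r0,thr0.r1,thr1.r0)
|SC outcomes| = 6

thr0.r0=0 thr0.r1=0 thr1.r0=0
thr0.r0=0 thr0.r1=0 thr1.r0=1
thr0.r0=0 thr0.r1=1 thr1.r0=0
thr0.r0=0 thr0.r1=1 thr1.r0=1
thr0.r0=1 thr0.r1=1 thr1.r0=0
thr0.r0=1 thr0.r1=1 thr1.r0=1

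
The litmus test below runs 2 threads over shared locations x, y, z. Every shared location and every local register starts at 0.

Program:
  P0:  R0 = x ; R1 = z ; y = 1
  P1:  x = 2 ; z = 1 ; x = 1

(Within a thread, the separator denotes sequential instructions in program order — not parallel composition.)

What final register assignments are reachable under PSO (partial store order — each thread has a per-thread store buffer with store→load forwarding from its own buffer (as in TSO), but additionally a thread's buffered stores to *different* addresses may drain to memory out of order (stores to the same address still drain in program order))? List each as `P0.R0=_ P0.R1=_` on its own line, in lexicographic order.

P0.R0=0 P0.R1=0
P0.R0=0 P0.R1=1
P0.R0=1 P0.R1=0
P0.R0=1 P0.R1=1
P0.R0=2 P0.R1=0
P0.R0=2 P0.R1=1

outcome vector order: (P0.R0,P0.R1)
|PSO outcomes| = 6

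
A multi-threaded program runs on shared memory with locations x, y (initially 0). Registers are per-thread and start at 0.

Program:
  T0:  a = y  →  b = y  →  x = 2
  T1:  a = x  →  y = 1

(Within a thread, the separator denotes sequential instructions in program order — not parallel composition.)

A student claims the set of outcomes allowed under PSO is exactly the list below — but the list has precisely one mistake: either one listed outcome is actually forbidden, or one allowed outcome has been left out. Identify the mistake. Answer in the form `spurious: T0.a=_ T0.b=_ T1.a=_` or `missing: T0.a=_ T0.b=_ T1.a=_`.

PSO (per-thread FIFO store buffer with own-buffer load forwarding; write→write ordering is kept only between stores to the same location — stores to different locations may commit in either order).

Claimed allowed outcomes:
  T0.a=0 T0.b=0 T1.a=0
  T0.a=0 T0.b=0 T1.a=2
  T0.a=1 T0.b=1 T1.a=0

outcome vector order: (T0.a,T0.b,T1.a)
under PSO → 0/0/0, 0/0/2, 0/1/0, 1/1/0
PSO∖claimed = {0/1/0}

missing: T0.a=0 T0.b=1 T1.a=0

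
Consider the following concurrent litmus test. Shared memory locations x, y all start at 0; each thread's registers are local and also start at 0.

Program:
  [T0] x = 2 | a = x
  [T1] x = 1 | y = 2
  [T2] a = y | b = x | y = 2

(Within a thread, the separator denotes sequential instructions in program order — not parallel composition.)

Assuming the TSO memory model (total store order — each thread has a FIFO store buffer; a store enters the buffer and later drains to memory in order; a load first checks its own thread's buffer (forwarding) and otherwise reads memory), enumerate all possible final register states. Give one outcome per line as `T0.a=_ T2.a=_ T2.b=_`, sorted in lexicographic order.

outcome vector order: (T0.a,T2.a,T2.b)
|TSO outcomes| = 9

T0.a=1 T2.a=0 T2.b=0
T0.a=1 T2.a=0 T2.b=1
T0.a=1 T2.a=0 T2.b=2
T0.a=1 T2.a=2 T2.b=1
T0.a=2 T2.a=0 T2.b=0
T0.a=2 T2.a=0 T2.b=1
T0.a=2 T2.a=0 T2.b=2
T0.a=2 T2.a=2 T2.b=1
T0.a=2 T2.a=2 T2.b=2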